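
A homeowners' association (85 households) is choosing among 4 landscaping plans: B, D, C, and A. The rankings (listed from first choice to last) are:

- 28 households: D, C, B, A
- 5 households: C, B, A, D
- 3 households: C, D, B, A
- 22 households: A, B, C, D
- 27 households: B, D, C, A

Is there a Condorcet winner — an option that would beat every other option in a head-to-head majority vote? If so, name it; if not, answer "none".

B vs D: 54–31 for B.
B vs C: 49–36 for B.
B vs A: 63–22 for B.
B beats every other option head-to-head.

B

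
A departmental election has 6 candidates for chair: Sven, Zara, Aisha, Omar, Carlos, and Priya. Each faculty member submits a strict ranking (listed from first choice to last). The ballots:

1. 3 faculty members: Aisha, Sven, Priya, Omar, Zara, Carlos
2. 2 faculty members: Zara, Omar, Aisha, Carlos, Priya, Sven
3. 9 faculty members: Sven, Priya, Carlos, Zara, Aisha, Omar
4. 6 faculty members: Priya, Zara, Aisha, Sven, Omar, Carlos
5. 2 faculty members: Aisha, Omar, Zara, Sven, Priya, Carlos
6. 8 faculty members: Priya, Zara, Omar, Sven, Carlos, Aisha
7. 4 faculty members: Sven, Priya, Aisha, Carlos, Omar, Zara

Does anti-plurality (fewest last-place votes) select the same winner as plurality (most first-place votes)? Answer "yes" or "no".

Anti-plurality — last-place votes: Sven 2, Zara 4, Aisha 8, Omar 9, Carlos 11, Priya 0. Winner: Priya.
Plurality — first-place votes: Sven 13, Zara 2, Aisha 5, Omar 0, Carlos 0, Priya 14. Winner: Priya.
The two methods agree.

yes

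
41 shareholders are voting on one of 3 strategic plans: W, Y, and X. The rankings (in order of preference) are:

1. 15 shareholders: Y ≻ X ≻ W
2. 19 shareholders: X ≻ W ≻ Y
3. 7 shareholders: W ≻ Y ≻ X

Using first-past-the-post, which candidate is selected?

X

First-place votes: W 7, Y 15, X 19.
X has the most first-place votes.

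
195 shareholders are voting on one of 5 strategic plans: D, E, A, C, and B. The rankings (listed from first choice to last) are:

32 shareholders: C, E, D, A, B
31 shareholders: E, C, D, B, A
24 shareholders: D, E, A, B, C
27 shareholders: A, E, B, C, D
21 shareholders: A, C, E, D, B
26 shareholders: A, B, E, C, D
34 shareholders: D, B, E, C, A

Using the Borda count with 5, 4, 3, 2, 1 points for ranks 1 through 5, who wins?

E

D: 32·3 + 31·3 + 24·5 + 27·1 + 21·2 + 26·1 + 34·5 = 574
E: 32·4 + 31·5 + 24·4 + 27·4 + 21·3 + 26·3 + 34·3 = 730
A: 32·2 + 31·1 + 24·3 + 27·5 + 21·5 + 26·5 + 34·1 = 571
C: 32·5 + 31·4 + 24·1 + 27·2 + 21·4 + 26·2 + 34·2 = 566
B: 32·1 + 31·2 + 24·2 + 27·3 + 21·1 + 26·4 + 34·4 = 484
E has the highest Borda score (730).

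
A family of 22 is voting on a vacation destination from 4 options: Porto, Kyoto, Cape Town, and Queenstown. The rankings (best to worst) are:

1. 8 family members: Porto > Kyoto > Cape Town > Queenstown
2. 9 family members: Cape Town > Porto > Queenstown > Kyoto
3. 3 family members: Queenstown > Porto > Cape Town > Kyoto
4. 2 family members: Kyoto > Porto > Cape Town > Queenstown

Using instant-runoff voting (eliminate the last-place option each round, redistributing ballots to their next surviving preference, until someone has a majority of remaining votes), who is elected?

Porto

Round 1: Porto 8, Kyoto 2, Cape Town 9, Queenstown 3. Eliminate Kyoto.
Round 2: Porto 10, Cape Town 9, Queenstown 3. Eliminate Queenstown.
Round 3: Porto 13, Cape Town 9. Porto has a majority.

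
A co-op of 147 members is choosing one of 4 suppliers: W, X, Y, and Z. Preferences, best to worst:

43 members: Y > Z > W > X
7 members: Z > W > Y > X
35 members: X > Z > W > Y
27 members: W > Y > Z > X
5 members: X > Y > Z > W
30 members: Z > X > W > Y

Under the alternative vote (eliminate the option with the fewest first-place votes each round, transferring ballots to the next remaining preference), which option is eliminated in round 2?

Round 1: W 27, X 40, Y 43, Z 37. Eliminate W.
Round 2: X 40, Y 70, Z 37. Eliminate Z.

Z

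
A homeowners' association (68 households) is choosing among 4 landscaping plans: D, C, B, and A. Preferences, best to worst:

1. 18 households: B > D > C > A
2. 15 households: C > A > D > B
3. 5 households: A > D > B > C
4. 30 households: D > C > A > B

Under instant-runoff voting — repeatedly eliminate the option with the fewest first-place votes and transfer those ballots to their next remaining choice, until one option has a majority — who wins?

Round 1: D 30, C 15, B 18, A 5. Eliminate A.
Round 2: D 35, C 15, B 18. D has a majority.

D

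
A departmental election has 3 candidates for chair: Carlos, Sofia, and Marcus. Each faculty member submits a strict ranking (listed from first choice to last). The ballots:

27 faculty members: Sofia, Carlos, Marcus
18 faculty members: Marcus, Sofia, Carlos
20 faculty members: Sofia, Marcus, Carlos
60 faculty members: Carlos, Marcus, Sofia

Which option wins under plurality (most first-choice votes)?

First-place votes: Carlos 60, Sofia 47, Marcus 18.
Carlos has the most first-place votes.

Carlos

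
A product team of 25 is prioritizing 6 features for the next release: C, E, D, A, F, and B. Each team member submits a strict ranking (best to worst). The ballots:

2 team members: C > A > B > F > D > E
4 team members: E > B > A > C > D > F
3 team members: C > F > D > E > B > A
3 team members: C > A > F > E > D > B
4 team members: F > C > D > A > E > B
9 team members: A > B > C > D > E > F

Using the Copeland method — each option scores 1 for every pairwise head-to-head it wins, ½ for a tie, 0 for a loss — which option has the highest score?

C: beats E, D, and F; loses to A and B → score 3.
E: beats F and B; loses to C, D, and A → score 2.
D: beats E and F; loses to C, A, and B → score 2.
A: beats C, E, D, F, and B → score 5.
F: loses to C, E, D, A, and B → score 0.
B: beats C, D, and F; loses to E and A → score 3.
A has the best pairwise record.

A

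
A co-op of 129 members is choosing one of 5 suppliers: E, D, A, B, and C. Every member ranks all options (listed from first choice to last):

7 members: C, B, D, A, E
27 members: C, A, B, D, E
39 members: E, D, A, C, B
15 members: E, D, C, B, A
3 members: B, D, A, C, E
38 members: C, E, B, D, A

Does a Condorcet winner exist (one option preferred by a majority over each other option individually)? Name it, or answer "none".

C

C vs E: 75–54 for C.
C vs D: 72–57 for C.
C vs A: 87–42 for C.
C vs B: 126–3 for C.
C beats every other option head-to-head.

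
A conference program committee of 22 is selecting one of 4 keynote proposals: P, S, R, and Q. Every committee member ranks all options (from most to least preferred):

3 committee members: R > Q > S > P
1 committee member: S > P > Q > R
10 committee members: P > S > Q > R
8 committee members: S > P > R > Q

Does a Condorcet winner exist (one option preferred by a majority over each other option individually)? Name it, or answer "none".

S

S vs P: 12–10 for S.
S vs R: 19–3 for S.
S vs Q: 19–3 for S.
S beats every other option head-to-head.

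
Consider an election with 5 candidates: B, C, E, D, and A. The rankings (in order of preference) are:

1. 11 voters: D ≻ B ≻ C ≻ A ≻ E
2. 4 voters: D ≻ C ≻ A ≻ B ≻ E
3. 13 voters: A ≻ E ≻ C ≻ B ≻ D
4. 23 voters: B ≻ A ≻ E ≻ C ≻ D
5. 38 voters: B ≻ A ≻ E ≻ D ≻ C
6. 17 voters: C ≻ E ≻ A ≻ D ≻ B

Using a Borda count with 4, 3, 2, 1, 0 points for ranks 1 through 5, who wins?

B: 11·3 + 4·1 + 13·1 + 23·4 + 38·4 + 17·0 = 294
C: 11·2 + 4·3 + 13·2 + 23·1 + 38·0 + 17·4 = 151
E: 11·0 + 4·0 + 13·3 + 23·2 + 38·2 + 17·3 = 212
D: 11·4 + 4·4 + 13·0 + 23·0 + 38·1 + 17·1 = 115
A: 11·1 + 4·2 + 13·4 + 23·3 + 38·3 + 17·2 = 288
B has the highest Borda score (294).

B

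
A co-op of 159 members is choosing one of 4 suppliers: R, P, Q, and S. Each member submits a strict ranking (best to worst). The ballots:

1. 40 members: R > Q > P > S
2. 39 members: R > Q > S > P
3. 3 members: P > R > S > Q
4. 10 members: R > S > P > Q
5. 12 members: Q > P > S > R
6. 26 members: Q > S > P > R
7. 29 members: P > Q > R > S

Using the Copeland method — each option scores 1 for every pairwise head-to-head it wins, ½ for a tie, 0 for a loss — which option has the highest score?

R

R: beats P, Q, and S → score 3.
P: beats S; loses to R and Q → score 1.
Q: beats P and S; loses to R → score 2.
S: loses to R, P, and Q → score 0.
R has the best pairwise record.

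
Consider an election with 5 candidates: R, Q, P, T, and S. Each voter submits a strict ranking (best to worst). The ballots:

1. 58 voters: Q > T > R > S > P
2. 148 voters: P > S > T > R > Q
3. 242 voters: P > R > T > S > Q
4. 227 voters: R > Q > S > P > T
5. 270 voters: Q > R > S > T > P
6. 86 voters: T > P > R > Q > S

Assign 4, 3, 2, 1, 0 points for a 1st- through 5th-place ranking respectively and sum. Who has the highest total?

R

R: 58·2 + 148·1 + 242·3 + 227·4 + 270·3 + 86·2 = 2880
Q: 58·4 + 148·0 + 242·0 + 227·3 + 270·4 + 86·1 = 2079
P: 58·0 + 148·4 + 242·4 + 227·1 + 270·0 + 86·3 = 2045
T: 58·3 + 148·2 + 242·2 + 227·0 + 270·1 + 86·4 = 1568
S: 58·1 + 148·3 + 242·1 + 227·2 + 270·2 + 86·0 = 1738
R has the highest Borda score (2880).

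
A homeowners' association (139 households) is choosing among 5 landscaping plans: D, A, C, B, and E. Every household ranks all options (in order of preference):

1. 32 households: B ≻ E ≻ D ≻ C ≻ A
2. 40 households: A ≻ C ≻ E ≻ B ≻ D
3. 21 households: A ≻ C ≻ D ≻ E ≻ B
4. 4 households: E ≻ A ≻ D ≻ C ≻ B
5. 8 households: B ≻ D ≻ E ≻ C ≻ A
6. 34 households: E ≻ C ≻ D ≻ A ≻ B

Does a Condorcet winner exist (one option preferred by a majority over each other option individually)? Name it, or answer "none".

E

E vs D: 110–29 for E.
E vs A: 78–61 for E.
E vs C: 78–61 for E.
E vs B: 99–40 for E.
E beats every other option head-to-head.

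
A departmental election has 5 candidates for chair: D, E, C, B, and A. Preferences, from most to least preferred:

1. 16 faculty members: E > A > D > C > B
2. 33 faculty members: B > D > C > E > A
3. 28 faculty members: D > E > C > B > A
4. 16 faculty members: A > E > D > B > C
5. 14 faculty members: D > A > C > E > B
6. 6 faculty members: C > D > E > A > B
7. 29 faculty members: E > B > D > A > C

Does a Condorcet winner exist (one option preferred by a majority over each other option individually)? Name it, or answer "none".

D

D vs E: 81–61 for D.
D vs C: 136–6 for D.
D vs B: 80–62 for D.
D vs A: 110–32 for D.
D beats every other option head-to-head.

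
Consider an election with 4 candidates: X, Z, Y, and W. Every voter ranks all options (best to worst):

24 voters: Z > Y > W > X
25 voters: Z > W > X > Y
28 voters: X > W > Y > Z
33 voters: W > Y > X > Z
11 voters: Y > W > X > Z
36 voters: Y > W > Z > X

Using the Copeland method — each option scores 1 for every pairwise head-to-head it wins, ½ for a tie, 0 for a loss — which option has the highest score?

W

X: loses to Z, Y, and W → score 0.
Z: beats X; loses to Y and W → score 1.
Y: beats X and Z; loses to W → score 2.
W: beats X, Z, and Y → score 3.
W has the best pairwise record.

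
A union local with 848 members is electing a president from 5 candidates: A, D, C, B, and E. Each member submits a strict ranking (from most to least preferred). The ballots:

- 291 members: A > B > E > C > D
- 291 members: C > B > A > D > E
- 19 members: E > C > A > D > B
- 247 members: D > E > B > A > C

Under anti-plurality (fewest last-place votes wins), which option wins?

A

Last-place votes: A 0, D 291, C 247, B 19, E 291.
A is ranked last by the fewest voters, so A wins.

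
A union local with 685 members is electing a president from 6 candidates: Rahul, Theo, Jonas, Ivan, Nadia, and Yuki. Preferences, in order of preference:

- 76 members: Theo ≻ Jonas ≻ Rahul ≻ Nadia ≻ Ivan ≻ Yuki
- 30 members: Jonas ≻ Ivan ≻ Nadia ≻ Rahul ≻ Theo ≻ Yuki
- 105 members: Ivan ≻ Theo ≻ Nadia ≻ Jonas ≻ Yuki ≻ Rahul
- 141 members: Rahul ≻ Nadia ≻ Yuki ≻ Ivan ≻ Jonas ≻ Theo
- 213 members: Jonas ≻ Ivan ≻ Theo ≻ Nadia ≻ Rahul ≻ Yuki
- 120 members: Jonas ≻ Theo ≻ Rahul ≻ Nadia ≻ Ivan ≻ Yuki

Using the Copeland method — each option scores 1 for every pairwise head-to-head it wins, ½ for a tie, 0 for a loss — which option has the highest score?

Jonas

Rahul: beats Yuki; loses to Theo, Jonas, Ivan, and Nadia → score 1.
Theo: beats Rahul, Nadia, and Yuki; loses to Jonas and Ivan → score 3.
Jonas: beats Rahul, Theo, Ivan, Nadia, and Yuki → score 5.
Ivan: beats Rahul, Theo, Nadia, and Yuki; loses to Jonas → score 4.
Nadia: beats Rahul and Yuki; loses to Theo, Jonas, and Ivan → score 2.
Yuki: loses to Rahul, Theo, Jonas, Ivan, and Nadia → score 0.
Jonas has the best pairwise record.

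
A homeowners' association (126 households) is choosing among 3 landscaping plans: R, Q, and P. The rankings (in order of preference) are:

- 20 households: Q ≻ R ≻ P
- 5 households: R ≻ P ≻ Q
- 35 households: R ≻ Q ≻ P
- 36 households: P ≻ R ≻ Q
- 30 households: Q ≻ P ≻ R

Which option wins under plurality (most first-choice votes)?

Q

First-place votes: R 40, Q 50, P 36.
Q has the most first-place votes.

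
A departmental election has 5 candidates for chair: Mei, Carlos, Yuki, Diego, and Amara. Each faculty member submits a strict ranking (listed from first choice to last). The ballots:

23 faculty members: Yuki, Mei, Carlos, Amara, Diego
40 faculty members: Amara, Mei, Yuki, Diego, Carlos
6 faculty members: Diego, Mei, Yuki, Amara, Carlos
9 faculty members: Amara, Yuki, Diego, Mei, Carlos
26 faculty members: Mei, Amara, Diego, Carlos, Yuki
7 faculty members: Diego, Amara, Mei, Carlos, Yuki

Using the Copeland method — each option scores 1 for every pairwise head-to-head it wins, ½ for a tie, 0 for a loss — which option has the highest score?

Mei: beats Carlos, Yuki, and Diego; loses to Amara → score 3.
Carlos: loses to Mei, Yuki, Diego, and Amara → score 0.
Yuki: beats Carlos and Diego; loses to Mei and Amara → score 2.
Diego: beats Carlos; loses to Mei, Yuki, and Amara → score 1.
Amara: beats Mei, Carlos, Yuki, and Diego → score 4.
Amara has the best pairwise record.

Amara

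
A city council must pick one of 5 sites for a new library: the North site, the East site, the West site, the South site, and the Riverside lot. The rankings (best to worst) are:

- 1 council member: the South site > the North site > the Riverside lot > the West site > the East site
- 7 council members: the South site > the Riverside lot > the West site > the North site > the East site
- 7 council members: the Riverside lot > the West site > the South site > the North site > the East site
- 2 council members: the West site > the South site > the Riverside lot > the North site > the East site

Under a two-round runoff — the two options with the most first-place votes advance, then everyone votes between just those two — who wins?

Round 1 first-place votes: the North site 0, the East site 0, the West site 2, the South site 8, the Riverside lot 7.
the South site and the Riverside lot advance.
Runoff: the South site is preferred to the Riverside lot by 10 voters; the Riverside lot by 7.
the South site wins the runoff.

the South site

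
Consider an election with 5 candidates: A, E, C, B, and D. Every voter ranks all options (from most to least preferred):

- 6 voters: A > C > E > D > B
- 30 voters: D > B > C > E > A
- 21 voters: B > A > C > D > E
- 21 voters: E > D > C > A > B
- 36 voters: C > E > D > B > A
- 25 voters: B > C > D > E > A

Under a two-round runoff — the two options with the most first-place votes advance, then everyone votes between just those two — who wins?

Round 1 first-place votes: A 6, E 21, C 36, B 46, D 30.
B and C advance.
Runoff: B is preferred to C by 76 voters; C by 63.
B wins the runoff.

B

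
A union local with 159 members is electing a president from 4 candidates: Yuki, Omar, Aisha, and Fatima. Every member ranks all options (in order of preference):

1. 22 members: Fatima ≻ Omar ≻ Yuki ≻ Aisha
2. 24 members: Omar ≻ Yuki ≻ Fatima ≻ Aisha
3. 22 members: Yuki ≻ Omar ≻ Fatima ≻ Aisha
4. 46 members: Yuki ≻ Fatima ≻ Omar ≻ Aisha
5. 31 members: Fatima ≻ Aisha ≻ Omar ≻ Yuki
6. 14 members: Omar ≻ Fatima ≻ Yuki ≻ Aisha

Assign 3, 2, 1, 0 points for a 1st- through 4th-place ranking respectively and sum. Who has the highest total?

Yuki: 22·1 + 24·2 + 22·3 + 46·3 + 31·0 + 14·1 = 288
Omar: 22·2 + 24·3 + 22·2 + 46·1 + 31·1 + 14·3 = 279
Aisha: 22·0 + 24·0 + 22·0 + 46·0 + 31·2 + 14·0 = 62
Fatima: 22·3 + 24·1 + 22·1 + 46·2 + 31·3 + 14·2 = 325
Fatima has the highest Borda score (325).

Fatima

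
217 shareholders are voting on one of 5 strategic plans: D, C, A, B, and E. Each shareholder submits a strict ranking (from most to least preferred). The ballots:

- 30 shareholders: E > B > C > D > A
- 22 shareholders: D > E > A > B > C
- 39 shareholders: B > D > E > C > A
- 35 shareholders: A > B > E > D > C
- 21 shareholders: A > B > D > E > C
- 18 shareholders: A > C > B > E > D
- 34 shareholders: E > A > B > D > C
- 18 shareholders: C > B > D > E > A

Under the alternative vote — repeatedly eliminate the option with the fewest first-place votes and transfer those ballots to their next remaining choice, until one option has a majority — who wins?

Round 1: D 22, C 18, A 74, B 39, E 64. Eliminate C.
Round 2: D 22, A 74, B 57, E 64. Eliminate D.
Round 3: A 74, B 57, E 86. Eliminate B.
Round 4: A 74, E 143. E has a majority.

E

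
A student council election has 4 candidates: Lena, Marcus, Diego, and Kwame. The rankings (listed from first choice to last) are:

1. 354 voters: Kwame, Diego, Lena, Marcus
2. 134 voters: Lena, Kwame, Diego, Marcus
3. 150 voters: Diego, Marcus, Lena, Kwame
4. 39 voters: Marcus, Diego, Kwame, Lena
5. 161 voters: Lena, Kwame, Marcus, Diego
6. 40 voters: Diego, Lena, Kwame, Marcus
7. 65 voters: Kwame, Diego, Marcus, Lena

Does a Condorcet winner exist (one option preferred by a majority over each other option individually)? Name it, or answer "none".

none

Checking pairwise contests:
Diego beats Lena 648–295.
Lena beats Marcus 689–254.
Kwame beats Diego 714–229.
Lena beats Kwame 485–458.
Every option loses at least one head-to-head, so there is no Condorcet winner.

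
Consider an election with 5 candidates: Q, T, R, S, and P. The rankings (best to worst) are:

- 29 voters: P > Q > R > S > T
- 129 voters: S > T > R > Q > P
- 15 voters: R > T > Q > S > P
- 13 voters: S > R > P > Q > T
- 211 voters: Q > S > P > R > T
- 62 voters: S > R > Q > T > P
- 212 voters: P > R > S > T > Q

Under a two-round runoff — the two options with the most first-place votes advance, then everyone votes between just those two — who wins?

Round 1 first-place votes: Q 211, T 0, R 15, S 204, P 241.
P and Q advance.
Runoff: P is preferred to Q by 254 voters; Q by 417.
Q wins the runoff.

Q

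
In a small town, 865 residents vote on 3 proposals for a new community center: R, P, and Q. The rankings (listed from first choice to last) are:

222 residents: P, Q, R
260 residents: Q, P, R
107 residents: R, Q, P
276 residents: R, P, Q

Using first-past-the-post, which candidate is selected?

R

First-place votes: R 383, P 222, Q 260.
R has the most first-place votes.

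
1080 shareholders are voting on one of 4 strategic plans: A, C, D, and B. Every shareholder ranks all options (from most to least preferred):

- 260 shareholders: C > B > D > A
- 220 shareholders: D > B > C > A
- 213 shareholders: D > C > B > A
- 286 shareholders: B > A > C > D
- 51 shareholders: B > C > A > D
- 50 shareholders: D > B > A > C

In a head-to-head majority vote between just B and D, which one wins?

Voters preferring B to D: 597; preferring D to B: 483.
B wins the head-to-head.

B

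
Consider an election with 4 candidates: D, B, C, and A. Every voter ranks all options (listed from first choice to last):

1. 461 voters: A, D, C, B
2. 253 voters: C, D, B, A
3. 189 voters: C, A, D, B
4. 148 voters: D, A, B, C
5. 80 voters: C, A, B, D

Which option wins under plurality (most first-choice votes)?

First-place votes: D 148, B 0, C 522, A 461.
C has the most first-place votes.

C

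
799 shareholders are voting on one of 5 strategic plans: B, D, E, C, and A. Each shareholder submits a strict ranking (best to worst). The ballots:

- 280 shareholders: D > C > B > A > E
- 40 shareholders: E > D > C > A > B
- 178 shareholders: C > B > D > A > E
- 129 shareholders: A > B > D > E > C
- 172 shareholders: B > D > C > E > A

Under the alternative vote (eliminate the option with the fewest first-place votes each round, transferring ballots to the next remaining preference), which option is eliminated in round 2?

Round 1: B 172, D 280, E 40, C 178, A 129. Eliminate E.
Round 2: B 172, D 320, C 178, A 129. Eliminate A.

A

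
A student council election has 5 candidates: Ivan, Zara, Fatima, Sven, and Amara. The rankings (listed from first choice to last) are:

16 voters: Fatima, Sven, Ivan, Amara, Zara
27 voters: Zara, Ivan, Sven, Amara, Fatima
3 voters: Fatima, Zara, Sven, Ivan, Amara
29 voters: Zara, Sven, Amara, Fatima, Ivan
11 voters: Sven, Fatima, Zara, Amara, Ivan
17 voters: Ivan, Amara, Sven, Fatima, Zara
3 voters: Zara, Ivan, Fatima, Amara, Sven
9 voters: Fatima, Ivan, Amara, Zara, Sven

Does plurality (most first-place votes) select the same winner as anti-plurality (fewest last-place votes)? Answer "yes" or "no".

Plurality — first-place votes: Ivan 17, Zara 59, Fatima 28, Sven 11, Amara 0. Winner: Zara.
Anti-plurality — last-place votes: Ivan 40, Zara 33, Fatima 27, Sven 12, Amara 3. Winner: Amara.
The two methods disagree.

no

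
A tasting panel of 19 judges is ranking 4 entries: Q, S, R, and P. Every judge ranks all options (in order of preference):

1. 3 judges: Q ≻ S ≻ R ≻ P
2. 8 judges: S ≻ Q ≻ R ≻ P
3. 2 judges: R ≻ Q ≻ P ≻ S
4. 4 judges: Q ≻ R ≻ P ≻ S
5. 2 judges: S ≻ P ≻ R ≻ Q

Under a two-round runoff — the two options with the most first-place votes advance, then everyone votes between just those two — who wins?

S

Round 1 first-place votes: Q 7, S 10, R 2, P 0.
S and Q advance.
Runoff: S is preferred to Q by 10 voters; Q by 9.
S wins the runoff.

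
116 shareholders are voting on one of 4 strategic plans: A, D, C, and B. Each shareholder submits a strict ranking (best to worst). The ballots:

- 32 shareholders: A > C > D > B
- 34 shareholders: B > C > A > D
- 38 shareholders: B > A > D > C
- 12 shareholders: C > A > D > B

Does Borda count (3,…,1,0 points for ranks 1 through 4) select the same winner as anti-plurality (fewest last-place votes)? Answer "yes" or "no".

Borda — scores: A 230, D 82, C 168, B 216. Winner: A.
Anti-plurality — last-place votes: A 0, D 34, C 38, B 44. Winner: A.
The two methods agree.

yes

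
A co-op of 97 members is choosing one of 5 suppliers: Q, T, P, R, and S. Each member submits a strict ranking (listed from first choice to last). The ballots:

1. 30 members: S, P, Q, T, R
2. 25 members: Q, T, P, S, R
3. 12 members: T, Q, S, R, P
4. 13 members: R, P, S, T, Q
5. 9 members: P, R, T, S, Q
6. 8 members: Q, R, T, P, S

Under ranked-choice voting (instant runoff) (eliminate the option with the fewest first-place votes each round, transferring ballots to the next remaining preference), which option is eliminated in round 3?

Round 1: Q 33, T 12, P 9, R 13, S 30. Eliminate P.
Round 2: Q 33, T 12, R 22, S 30. Eliminate T.
Round 3: Q 45, R 22, S 30. Eliminate R.

R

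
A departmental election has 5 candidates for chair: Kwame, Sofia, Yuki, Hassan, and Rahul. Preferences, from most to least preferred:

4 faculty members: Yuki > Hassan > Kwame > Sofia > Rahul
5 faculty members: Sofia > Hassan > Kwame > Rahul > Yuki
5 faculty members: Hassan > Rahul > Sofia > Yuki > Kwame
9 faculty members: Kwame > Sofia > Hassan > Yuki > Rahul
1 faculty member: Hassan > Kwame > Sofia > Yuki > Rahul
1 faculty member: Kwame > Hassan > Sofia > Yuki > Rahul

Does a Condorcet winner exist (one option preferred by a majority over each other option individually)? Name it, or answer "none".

none

Checking pairwise contests:
Hassan beats Kwame 15–10.
Kwame beats Sofia 15–10.
Kwame beats Yuki 16–9.
Sofia beats Hassan 14–11.
Kwame beats Rahul 20–5.
Every option loses at least one head-to-head, so there is no Condorcet winner.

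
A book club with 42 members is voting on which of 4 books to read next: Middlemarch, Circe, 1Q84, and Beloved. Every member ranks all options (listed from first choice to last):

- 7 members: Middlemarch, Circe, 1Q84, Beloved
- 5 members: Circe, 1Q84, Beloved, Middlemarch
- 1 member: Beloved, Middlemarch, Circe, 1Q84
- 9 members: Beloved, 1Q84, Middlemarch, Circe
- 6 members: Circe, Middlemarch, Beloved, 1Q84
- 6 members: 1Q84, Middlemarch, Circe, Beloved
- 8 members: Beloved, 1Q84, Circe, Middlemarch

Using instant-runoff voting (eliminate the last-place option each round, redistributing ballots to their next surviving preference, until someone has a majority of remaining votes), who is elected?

Round 1: Middlemarch 7, Circe 11, 1Q84 6, Beloved 18. Eliminate 1Q84.
Round 2: Middlemarch 13, Circe 11, Beloved 18. Eliminate Circe.
Round 3: Middlemarch 19, Beloved 23. Beloved has a majority.

Beloved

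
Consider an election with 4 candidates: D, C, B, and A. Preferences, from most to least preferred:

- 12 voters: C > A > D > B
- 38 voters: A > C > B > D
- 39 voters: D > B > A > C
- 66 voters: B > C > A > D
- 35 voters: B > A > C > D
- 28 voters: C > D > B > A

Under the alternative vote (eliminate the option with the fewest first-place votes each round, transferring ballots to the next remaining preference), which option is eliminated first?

A

Round 1: D 39, C 40, B 101, A 38. Eliminate A.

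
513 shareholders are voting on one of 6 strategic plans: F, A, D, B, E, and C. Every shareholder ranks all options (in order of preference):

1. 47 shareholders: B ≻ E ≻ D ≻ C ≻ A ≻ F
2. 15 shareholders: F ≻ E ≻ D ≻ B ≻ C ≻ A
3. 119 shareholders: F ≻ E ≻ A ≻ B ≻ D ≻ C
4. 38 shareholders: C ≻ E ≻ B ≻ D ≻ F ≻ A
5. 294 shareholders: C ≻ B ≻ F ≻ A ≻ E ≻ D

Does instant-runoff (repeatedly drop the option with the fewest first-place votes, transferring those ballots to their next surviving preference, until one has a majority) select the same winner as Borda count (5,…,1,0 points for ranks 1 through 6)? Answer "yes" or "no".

no

Instant-runoff — R1 F 134, A 0, D 0, B 47, E 0, C 332 (C winner). Winner: C.
Borda — scores: F 1590, A 992, D 381, B 1793, E 1170, C 1769. Winner: B.
The two methods disagree.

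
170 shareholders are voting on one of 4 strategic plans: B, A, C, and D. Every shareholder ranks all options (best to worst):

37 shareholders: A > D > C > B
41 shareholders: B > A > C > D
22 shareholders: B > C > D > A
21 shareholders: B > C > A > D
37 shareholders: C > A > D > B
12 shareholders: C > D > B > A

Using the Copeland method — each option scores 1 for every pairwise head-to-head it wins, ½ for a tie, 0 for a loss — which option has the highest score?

C

B: beats A; loses to C and D → score 1.
A: beats D; loses to B and C → score 1.
C: beats B, A, and D → score 3.
D: beats B; loses to A and C → score 1.
C has the best pairwise record.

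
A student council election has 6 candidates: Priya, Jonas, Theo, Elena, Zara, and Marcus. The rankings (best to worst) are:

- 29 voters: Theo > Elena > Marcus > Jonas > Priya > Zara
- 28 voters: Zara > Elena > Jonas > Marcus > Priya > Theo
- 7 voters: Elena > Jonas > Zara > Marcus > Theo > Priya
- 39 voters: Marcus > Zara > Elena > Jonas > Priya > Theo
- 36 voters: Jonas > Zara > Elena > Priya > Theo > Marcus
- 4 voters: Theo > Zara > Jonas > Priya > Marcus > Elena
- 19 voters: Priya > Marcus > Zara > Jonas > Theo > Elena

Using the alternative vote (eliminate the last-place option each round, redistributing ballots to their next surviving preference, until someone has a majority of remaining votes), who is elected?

Round 1: Priya 19, Jonas 36, Theo 33, Elena 7, Zara 28, Marcus 39. Eliminate Elena.
Round 2: Priya 19, Jonas 43, Theo 33, Zara 28, Marcus 39. Eliminate Priya.
Round 3: Jonas 43, Theo 33, Zara 28, Marcus 58. Eliminate Zara.
Round 4: Jonas 71, Theo 33, Marcus 58. Eliminate Theo.
Round 5: Jonas 75, Marcus 87. Marcus has a majority.

Marcus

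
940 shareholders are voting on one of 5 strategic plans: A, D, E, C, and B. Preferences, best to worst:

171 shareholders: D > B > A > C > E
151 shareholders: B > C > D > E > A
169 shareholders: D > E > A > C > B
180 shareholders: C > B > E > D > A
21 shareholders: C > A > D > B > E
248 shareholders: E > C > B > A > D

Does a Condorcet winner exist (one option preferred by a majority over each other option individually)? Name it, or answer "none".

C vs A: 600–340 for C.
C vs D: 600–340 for C.
C vs E: 523–417 for C.
C vs B: 618–322 for C.
C beats every other option head-to-head.

C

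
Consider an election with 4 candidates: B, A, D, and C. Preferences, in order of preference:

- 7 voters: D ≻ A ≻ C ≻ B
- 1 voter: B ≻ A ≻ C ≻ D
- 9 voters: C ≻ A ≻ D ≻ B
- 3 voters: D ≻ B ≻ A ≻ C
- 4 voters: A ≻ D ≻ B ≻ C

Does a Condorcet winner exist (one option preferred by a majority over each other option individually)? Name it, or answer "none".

A vs B: 20–4 for A.
A vs D: 14–10 for A.
A vs C: 15–9 for A.
A beats every other option head-to-head.

A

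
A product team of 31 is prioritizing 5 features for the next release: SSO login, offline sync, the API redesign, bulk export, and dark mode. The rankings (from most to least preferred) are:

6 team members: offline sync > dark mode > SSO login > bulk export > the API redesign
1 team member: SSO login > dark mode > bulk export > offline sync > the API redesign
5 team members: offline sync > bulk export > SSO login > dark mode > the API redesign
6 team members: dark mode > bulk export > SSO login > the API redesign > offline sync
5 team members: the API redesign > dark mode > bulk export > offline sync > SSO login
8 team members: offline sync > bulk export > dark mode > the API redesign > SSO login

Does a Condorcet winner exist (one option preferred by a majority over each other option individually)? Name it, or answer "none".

offline sync vs SSO login: 24–7 for offline sync.
offline sync vs the API redesign: 20–11 for offline sync.
offline sync vs bulk export: 19–12 for offline sync.
offline sync vs dark mode: 19–12 for offline sync.
offline sync beats every other option head-to-head.

offline sync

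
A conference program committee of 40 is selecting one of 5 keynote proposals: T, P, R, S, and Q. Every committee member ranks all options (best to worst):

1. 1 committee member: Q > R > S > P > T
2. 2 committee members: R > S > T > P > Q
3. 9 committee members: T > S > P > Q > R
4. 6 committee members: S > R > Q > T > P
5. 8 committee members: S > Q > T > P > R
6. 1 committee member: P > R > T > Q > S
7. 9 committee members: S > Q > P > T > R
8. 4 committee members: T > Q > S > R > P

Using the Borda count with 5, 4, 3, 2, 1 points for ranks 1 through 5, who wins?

T: 1·1 + 2·3 + 9·5 + 6·2 + 8·3 + 1·3 + 9·2 + 4·5 = 129
P: 1·2 + 2·2 + 9·3 + 6·1 + 8·2 + 1·5 + 9·3 + 4·1 = 91
R: 1·4 + 2·5 + 9·1 + 6·4 + 8·1 + 1·4 + 9·1 + 4·2 = 76
S: 1·3 + 2·4 + 9·4 + 6·5 + 8·5 + 1·1 + 9·5 + 4·3 = 175
Q: 1·5 + 2·1 + 9·2 + 6·3 + 8·4 + 1·2 + 9·4 + 4·4 = 129
S has the highest Borda score (175).

S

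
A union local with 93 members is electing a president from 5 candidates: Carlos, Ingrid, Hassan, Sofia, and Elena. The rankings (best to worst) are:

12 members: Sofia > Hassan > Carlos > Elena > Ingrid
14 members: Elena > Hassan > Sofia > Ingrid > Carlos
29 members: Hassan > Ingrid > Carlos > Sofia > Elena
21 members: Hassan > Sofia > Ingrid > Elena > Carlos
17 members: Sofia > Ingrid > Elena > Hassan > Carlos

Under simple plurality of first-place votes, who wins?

First-place votes: Carlos 0, Ingrid 0, Hassan 50, Sofia 29, Elena 14.
Hassan has the most first-place votes.

Hassan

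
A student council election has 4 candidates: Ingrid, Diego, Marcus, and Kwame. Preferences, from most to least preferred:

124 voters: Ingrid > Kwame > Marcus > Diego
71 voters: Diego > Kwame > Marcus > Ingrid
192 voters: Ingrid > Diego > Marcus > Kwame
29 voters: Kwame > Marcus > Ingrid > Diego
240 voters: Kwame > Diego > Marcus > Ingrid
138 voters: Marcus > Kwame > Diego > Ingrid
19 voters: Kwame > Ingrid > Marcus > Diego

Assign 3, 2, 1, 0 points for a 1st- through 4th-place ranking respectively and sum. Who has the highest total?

Ingrid: 124·3 + 71·0 + 192·3 + 29·1 + 240·0 + 138·0 + 19·2 = 1015
Diego: 124·0 + 71·3 + 192·2 + 29·0 + 240·2 + 138·1 + 19·0 = 1215
Marcus: 124·1 + 71·1 + 192·1 + 29·2 + 240·1 + 138·3 + 19·1 = 1118
Kwame: 124·2 + 71·2 + 192·0 + 29·3 + 240·3 + 138·2 + 19·3 = 1530
Kwame has the highest Borda score (1530).

Kwame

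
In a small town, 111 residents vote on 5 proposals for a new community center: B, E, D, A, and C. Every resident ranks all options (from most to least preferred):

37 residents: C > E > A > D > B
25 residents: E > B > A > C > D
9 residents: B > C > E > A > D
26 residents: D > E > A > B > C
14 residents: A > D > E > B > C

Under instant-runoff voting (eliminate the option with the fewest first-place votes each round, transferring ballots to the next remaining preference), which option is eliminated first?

B

Round 1: B 9, E 25, D 26, A 14, C 37. Eliminate B.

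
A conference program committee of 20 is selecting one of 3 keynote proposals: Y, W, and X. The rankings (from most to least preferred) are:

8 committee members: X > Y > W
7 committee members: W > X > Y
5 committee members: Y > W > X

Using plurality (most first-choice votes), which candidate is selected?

X

First-place votes: Y 5, W 7, X 8.
X has the most first-place votes.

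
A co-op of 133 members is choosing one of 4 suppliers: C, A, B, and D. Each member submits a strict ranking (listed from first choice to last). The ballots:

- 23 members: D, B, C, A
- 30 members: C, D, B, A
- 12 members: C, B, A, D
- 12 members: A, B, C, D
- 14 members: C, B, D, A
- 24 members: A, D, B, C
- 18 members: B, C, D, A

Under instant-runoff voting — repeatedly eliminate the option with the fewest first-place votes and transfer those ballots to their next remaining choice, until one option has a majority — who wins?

C

Round 1: C 56, A 36, B 18, D 23. Eliminate B.
Round 2: C 74, A 36, D 23. C has a majority.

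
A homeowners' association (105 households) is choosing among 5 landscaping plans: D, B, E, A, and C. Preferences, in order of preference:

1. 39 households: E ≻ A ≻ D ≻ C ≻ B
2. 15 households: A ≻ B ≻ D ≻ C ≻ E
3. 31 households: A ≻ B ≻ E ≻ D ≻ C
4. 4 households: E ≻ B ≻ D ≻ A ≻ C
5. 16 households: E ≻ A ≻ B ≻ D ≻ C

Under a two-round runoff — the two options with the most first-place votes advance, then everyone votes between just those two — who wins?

E

Round 1 first-place votes: D 0, B 0, E 59, A 46, C 0.
E and A advance.
Runoff: E is preferred to A by 59 voters; A by 46.
E wins the runoff.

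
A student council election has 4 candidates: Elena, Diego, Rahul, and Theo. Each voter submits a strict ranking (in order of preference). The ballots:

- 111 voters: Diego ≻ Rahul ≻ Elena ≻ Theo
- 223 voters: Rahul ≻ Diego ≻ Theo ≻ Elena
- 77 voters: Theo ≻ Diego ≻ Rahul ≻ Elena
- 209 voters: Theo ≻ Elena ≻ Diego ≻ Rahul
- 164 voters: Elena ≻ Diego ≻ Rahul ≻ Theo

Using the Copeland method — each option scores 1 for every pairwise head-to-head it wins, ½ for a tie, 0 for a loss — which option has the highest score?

Elena: loses to Diego, Rahul, and Theo → score 0.
Diego: beats Elena, Rahul, and Theo → score 3.
Rahul: beats Elena and Theo; loses to Diego → score 2.
Theo: beats Elena; loses to Diego and Rahul → score 1.
Diego has the best pairwise record.

Diego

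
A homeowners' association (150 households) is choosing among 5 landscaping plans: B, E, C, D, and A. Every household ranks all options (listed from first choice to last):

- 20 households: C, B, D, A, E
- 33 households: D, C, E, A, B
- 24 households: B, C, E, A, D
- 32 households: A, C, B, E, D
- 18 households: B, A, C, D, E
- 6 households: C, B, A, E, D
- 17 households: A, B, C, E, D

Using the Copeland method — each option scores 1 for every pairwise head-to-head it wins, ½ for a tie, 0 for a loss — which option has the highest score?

B: beats E and D; loses to C and A → score 2.
E: beats D; loses to B, C, and A → score 1.
C: beats B, E, D, and A → score 4.
D: loses to B, E, C, and A → score 0.
A: beats B, E, and D; loses to C → score 3.
C has the best pairwise record.

C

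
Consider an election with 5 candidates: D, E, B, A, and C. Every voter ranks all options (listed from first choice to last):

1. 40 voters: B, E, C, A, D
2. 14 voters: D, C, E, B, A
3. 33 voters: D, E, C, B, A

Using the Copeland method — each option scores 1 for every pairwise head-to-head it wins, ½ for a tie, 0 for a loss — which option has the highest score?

D: beats E, B, A, and C → score 4.
E: beats B, A, and C; loses to D → score 3.
B: beats A; loses to D, E, and C → score 1.
A: loses to D, E, B, and C → score 0.
C: beats B and A; loses to D and E → score 2.
D has the best pairwise record.

D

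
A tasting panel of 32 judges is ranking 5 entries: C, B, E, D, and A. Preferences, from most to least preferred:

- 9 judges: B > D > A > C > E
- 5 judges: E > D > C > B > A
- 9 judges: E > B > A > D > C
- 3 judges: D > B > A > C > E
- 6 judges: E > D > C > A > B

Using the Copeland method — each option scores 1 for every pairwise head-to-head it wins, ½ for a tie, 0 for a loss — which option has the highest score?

C: loses to B, E, D, and A → score 0.
B: beats C, D, and A; loses to E → score 3.
E: beats C, B, D, and A → score 4.
D: beats C and A; loses to B and E → score 2.
A: beats C; loses to B, E, and D → score 1.
E has the best pairwise record.

E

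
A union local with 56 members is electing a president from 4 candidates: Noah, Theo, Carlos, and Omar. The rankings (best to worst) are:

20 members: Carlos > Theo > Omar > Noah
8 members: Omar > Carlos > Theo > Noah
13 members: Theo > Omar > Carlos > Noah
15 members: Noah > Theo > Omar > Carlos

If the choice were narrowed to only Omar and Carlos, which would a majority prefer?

Omar

Voters preferring Omar to Carlos: 36; preferring Carlos to Omar: 20.
Omar wins the head-to-head.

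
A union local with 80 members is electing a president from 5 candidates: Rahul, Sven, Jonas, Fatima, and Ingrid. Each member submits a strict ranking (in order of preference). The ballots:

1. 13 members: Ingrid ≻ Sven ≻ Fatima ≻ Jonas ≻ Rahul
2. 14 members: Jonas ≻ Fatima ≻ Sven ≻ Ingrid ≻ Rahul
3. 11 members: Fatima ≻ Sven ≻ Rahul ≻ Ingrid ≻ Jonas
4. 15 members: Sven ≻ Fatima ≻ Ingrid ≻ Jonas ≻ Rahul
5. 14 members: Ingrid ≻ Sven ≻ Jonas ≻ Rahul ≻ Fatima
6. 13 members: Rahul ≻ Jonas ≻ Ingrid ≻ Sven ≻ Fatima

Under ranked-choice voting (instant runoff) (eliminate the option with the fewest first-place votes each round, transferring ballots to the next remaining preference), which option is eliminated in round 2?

Round 1: Rahul 13, Sven 15, Jonas 14, Fatima 11, Ingrid 27. Eliminate Fatima.
Round 2: Rahul 13, Sven 26, Jonas 14, Ingrid 27. Eliminate Rahul.

Rahul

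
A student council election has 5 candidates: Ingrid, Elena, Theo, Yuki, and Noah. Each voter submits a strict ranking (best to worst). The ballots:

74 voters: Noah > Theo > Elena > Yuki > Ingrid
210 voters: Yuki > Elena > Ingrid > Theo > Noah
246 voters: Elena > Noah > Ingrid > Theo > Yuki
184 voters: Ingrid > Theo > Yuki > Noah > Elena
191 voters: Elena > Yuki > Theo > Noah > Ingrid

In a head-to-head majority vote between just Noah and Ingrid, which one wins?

Voters preferring Noah to Ingrid: 511; preferring Ingrid to Noah: 394.
Noah wins the head-to-head.

Noah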